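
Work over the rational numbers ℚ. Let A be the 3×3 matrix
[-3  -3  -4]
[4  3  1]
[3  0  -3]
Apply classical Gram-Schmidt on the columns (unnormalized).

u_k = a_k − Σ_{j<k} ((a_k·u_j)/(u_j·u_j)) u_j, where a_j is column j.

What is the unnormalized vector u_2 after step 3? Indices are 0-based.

u_2 = (-18/19, -18/19, 6/19)

Step 1: u_0 = a_0 = (-3, 4, 3).
Step 2: u_1 = a_1 − (21/34)·u_0 = (-39/34, 9/17, -63/34).
Step 3: u_2 = a_2 − (7/34)·u_0 − (121/57)·u_1 = (-18/19, -18/19, 6/19).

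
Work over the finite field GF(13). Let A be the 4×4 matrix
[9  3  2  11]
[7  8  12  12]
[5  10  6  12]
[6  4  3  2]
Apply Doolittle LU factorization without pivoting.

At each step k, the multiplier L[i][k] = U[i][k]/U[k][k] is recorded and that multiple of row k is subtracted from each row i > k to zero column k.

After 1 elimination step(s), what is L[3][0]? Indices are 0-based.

L[3][0] = 5

k=0: U[0][0]=9
  eliminate (1,0): mult=8, new row 1: (0, 10, 9, 2); set L[1][0]=8
  eliminate (2,0): mult=2, new row 2: (0, 4, 2, 3); set L[2][0]=2
  eliminate (3,0): mult=5, new row 3: (0, 2, 6, 12); set L[3][0]=5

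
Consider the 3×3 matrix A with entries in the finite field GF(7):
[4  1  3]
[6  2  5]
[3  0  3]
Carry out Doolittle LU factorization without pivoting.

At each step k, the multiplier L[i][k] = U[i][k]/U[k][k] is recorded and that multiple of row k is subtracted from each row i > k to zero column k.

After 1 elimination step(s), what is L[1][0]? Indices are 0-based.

Step 1: pivot at (0,0) is 4.
  row1 ← row1 − (5)·row0  ⇒  L[1][0]=5, U row1=(0, 4, 4)
  row2 ← row2 − (6)·row0  ⇒  L[2][0]=6, U row2=(0, 1, 6)

L[1][0] = 5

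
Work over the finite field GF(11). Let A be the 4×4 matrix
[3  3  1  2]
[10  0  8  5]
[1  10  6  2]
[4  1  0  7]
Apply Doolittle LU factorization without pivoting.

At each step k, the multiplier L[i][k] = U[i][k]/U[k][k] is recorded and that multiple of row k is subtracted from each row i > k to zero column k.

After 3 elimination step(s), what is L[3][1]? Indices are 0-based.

k=0: U[0][0]=3
  eliminate (1,0): mult=7, new row 1: (0, 1, 1, 2); set L[1][0]=7
  eliminate (2,0): mult=4, new row 2: (0, 9, 2, 5); set L[2][0]=4
  eliminate (3,0): mult=5, new row 3: (0, 8, 6, 8); set L[3][0]=5
k=1: U[1][1]=1
  eliminate (2,1): mult=9, new row 2: (0, 0, 4, 9); set L[2][1]=9
  eliminate (3,1): mult=8, new row 3: (0, 0, 9, 3); set L[3][1]=8
k=2: U[2][2]=4
  eliminate (3,2): mult=5, new row 3: (0, 0, 0, 2); set L[3][2]=5

L[3][1] = 8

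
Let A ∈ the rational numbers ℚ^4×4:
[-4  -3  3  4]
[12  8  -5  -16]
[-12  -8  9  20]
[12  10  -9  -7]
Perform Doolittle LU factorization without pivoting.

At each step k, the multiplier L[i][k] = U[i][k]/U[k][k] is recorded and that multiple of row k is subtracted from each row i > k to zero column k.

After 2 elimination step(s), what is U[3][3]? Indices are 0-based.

Step 1: pivot at (0,0) is -4.
  row1 ← row1 − (-3)·row0  ⇒  L[1][0]=-3, U row1=(0, -1, 4, -4)
  row2 ← row2 − (3)·row0  ⇒  L[2][0]=3, U row2=(0, 1, 0, 8)
  row3 ← row3 − (-3)·row0  ⇒  L[3][0]=-3, U row3=(0, 1, 0, 5)
Step 2: pivot at (1,1) is -1.
  row2 ← row2 − (-1)·row1  ⇒  L[2][1]=-1, U row2=(0, 0, 4, 4)
  row3 ← row3 − (-1)·row1  ⇒  L[3][1]=-1, U row3=(0, 0, 4, 1)

U[3][3] = 1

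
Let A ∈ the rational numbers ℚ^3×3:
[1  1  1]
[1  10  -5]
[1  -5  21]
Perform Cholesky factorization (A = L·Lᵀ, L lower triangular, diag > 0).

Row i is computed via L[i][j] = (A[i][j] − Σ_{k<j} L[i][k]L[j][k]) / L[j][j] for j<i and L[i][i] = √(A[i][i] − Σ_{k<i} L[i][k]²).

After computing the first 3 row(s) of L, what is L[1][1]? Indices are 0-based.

L[1][1] = 3

Step 1: L[0][0] = √(1) = 1.
  L[1][0] = (1) / L[0][0] = 1.
Step 2: L[1][1] = √(9) = 3.
  L[2][0] = (1) / L[0][0] = 1.
  L[2][1] = (-6) / L[1][1] = -2.
Step 3: L[2][2] = √(16) = 4.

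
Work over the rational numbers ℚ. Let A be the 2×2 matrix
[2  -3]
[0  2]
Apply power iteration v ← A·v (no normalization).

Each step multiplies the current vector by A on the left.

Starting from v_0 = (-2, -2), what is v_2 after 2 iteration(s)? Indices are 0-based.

v_0 = (-2, -2).
v_1 = A·v_0 = (2, -4).
v_2 = A·v_1 = (16, -8).

v_2 = (16, -8)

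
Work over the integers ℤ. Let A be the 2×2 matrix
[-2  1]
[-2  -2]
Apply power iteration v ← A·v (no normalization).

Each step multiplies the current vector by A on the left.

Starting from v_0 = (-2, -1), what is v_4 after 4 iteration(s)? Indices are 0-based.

v_4 = (72, -36)

v_0 = (-2, -1).
v_1 = A·v_0 = (3, 6).
v_2 = A·v_1 = (0, -18).
v_3 = A·v_2 = (-18, 36).
v_4 = A·v_3 = (72, -36).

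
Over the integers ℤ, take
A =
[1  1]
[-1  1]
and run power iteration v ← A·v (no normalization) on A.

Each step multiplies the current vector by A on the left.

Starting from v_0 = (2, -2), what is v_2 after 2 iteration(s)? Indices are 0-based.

v_0 = (2, -2).
v_1 = A·v_0 = (0, -4).
v_2 = A·v_1 = (-4, -4).

v_2 = (-4, -4)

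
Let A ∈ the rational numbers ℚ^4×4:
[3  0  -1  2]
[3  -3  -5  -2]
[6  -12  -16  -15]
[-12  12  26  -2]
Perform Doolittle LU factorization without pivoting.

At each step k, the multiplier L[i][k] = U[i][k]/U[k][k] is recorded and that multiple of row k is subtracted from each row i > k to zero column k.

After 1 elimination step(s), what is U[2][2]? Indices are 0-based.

k=0: U[0][0]=3
  eliminate (1,0): mult=1, new row 1: (0, -3, -4, -4); set L[1][0]=1
  eliminate (2,0): mult=2, new row 2: (0, -12, -14, -19); set L[2][0]=2
  eliminate (3,0): mult=-4, new row 3: (0, 12, 22, 6); set L[3][0]=-4

U[2][2] = -14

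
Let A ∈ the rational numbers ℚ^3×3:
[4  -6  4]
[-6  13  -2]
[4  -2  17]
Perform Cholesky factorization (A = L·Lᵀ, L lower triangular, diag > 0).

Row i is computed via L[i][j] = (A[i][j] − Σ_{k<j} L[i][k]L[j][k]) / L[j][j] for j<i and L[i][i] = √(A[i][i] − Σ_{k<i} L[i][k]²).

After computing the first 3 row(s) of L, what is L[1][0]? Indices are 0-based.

Step 1: L[0][0] = √(4) = 2.
  L[1][0] = (-6) / L[0][0] = -3.
Step 2: L[1][1] = √(4) = 2.
  L[2][0] = (4) / L[0][0] = 2.
  L[2][1] = (4) / L[1][1] = 2.
Step 3: L[2][2] = √(9) = 3.

L[1][0] = -3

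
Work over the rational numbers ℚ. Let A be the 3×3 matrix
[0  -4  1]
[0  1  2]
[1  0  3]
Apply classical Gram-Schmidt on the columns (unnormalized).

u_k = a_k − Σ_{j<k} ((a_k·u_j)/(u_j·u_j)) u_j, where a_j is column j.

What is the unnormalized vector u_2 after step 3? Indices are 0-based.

Step 1: u_0 = a_0 = (0, 0, 1).
Step 2: u_1 = a_1 − (0)·u_0 = (-4, 1, 0).
Step 3: u_2 = a_2 − (3)·u_0 − (-2/17)·u_1 = (9/17, 36/17, 0).

u_2 = (9/17, 36/17, 0)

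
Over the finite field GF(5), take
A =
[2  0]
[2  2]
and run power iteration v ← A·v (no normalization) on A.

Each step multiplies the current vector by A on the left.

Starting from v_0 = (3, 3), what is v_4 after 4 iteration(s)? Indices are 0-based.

v_0 = (3, 3).
v_1 = A·v_0 = (1, 2).
v_2 = A·v_1 = (2, 1).
v_3 = A·v_2 = (4, 1).
v_4 = A·v_3 = (3, 0).

v_4 = (3, 0)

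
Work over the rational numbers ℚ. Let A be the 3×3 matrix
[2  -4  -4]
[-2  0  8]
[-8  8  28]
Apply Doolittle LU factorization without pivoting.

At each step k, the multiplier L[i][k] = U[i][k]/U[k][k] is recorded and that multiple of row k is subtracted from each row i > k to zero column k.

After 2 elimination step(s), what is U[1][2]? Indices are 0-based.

[col 0] pivot 2
  R1 -= -1*R0 → (0, -4, 4)  (L[1][0] := -1)
  R2 -= -4*R0 → (0, -8, 12)  (L[2][0] := -4)
[col 1] pivot -4
  R2 -= 2*R1 → (0, 0, 4)  (L[2][1] := 2)

U[1][2] = 4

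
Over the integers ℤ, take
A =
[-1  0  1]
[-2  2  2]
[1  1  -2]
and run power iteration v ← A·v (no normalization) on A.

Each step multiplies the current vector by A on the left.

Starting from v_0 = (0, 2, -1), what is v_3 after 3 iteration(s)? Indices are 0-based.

v_3 = (-12, 4, 33)

v_0 = (0, 2, -1).
v_1 = A·v_0 = (-1, 2, 4).
v_2 = A·v_1 = (5, 14, -7).
v_3 = A·v_2 = (-12, 4, 33).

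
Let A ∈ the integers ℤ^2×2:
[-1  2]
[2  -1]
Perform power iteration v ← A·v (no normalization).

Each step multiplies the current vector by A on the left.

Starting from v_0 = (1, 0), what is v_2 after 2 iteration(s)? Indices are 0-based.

v_2 = (5, -4)

v_0 = (1, 0).
v_1 = A·v_0 = (-1, 2).
v_2 = A·v_1 = (5, -4).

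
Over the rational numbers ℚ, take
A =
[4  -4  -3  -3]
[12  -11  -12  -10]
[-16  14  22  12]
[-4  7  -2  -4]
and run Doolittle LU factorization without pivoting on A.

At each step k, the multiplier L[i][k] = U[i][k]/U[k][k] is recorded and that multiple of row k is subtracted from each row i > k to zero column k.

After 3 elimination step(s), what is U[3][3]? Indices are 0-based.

U[3][3] = -2

Step 1: pivot at (0,0) is 4.
  row1 ← row1 − (3)·row0  ⇒  L[1][0]=3, U row1=(0, 1, -3, -1)
  row2 ← row2 − (-4)·row0  ⇒  L[2][0]=-4, U row2=(0, -2, 10, 0)
  row3 ← row3 − (-1)·row0  ⇒  L[3][0]=-1, U row3=(0, 3, -5, -7)
Step 2: pivot at (1,1) is 1.
  row2 ← row2 − (-2)·row1  ⇒  L[2][1]=-2, U row2=(0, 0, 4, -2)
  row3 ← row3 − (3)·row1  ⇒  L[3][1]=3, U row3=(0, 0, 4, -4)
Step 3: pivot at (2,2) is 4.
  row3 ← row3 − (1)·row2  ⇒  L[3][2]=1, U row3=(0, 0, 0, -2)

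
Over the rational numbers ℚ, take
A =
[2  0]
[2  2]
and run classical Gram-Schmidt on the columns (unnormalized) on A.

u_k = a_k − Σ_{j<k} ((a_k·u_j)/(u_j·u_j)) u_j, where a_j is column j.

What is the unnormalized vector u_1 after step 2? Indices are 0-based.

Step 1: u_0 = a_0 = (2, 2).
Step 2: u_1 = a_1 − (1/2)·u_0 = (-1, 1).

u_1 = (-1, 1)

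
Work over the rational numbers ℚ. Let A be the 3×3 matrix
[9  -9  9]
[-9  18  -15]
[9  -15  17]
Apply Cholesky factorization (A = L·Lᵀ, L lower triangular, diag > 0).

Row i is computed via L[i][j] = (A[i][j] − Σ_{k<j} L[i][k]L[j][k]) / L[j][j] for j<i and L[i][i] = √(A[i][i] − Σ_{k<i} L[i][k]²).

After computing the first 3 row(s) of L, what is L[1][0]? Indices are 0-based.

Step 1: L[0][0] = √(9) = 3.
  L[1][0] = (-9) / L[0][0] = -3.
Step 2: L[1][1] = √(9) = 3.
  L[2][0] = (9) / L[0][0] = 3.
  L[2][1] = (-6) / L[1][1] = -2.
Step 3: L[2][2] = √(4) = 2.

L[1][0] = -3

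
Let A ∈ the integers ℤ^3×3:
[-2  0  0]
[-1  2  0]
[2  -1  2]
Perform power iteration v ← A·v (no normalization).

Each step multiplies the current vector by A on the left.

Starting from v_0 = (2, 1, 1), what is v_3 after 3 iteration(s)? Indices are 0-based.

v_3 = (-16, 0, 16)

v_0 = (2, 1, 1).
v_1 = A·v_0 = (-4, 0, 5).
v_2 = A·v_1 = (8, 4, 2).
v_3 = A·v_2 = (-16, 0, 16).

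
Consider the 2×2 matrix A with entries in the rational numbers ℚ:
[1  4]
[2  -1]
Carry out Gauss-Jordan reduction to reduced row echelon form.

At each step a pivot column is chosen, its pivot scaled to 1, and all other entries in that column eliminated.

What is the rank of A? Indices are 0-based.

step 1: normalize row 0 (÷1) = (1, 4)
  row 1: subtract 2×row0 = (0, -9)
step 2: normalize row 1 (÷-9) = (0, 1)
  row 0: subtract 4×row1 = (1, 0)

rank = 2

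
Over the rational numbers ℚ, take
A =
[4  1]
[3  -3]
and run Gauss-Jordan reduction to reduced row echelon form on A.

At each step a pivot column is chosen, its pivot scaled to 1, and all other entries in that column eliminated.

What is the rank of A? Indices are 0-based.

rank = 2

step 1: normalize row 0 (÷4) = (1, 1/4)
  row 1: subtract 3×row0 = (0, -15/4)
step 2: normalize row 1 (÷-15/4) = (0, 1)
  row 0: subtract 1/4×row1 = (1, 0)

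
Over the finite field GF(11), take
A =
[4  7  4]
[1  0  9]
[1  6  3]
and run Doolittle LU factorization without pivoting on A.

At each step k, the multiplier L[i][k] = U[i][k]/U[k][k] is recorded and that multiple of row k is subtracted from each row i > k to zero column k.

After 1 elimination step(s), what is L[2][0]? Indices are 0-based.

L[2][0] = 3

[col 0] pivot 4
  R1 -= 3*R0 → (0, 1, 8)  (L[1][0] := 3)
  R2 -= 3*R0 → (0, 7, 2)  (L[2][0] := 3)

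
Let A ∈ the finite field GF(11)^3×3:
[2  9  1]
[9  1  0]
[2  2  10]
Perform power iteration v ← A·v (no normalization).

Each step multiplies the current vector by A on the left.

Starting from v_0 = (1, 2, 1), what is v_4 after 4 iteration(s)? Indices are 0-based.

v_4 = (4, 6, 9)

v_0 = (1, 2, 1).
v_1 = A·v_0 = (10, 0, 5).
v_2 = A·v_1 = (3, 2, 4).
v_3 = A·v_2 = (6, 7, 6).
v_4 = A·v_3 = (4, 6, 9).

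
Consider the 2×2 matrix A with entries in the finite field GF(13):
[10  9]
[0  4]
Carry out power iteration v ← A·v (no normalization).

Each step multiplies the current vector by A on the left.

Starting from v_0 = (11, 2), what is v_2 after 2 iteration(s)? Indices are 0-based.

v_0 = (11, 2).
v_1 = A·v_0 = (11, 8).
v_2 = A·v_1 = (0, 6).

v_2 = (0, 6)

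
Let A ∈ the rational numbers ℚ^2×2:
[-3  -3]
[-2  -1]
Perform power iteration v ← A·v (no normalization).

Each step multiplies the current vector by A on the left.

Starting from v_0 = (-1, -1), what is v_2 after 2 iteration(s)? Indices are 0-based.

v_0 = (-1, -1).
v_1 = A·v_0 = (6, 3).
v_2 = A·v_1 = (-27, -15).

v_2 = (-27, -15)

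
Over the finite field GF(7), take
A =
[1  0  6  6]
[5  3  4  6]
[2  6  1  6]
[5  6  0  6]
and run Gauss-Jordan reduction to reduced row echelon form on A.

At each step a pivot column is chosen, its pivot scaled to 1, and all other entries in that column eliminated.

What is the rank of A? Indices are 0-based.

rank = 4

step 1: normalize row 0 (÷1) = (1, 0, 6, 6)
  row 1: subtract 5×row0 = (0, 3, 2, 4)
  row 2: subtract 2×row0 = (0, 6, 3, 1)
  row 3: subtract 5×row0 = (0, 6, 5, 4)
step 2: normalize row 1 (÷3) = (0, 1, 3, 6)
  row 2: subtract 6×row1 = (0, 0, 6, 0)
  row 3: subtract 6×row1 = (0, 0, 1, 3)
step 3: normalize row 2 (÷6) = (0, 0, 1, 0)
  row 0: subtract 6×row2 = (1, 0, 0, 6)
  row 1: subtract 3×row2 = (0, 1, 0, 6)
  row 3: subtract 1×row2 = (0, 0, 0, 3)
step 4: normalize row 3 (÷3) = (0, 0, 0, 1)
  row 0: subtract 6×row3 = (1, 0, 0, 0)
  row 1: subtract 6×row3 = (0, 1, 0, 0)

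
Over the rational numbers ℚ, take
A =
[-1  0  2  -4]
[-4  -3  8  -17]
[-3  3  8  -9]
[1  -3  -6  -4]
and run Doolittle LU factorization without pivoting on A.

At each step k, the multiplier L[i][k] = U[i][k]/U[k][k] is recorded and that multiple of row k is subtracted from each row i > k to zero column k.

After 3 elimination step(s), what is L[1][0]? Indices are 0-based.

L[1][0] = 4

k=0: U[0][0]=-1
  eliminate (1,0): mult=4, new row 1: (0, -3, 0, -1); set L[1][0]=4
  eliminate (2,0): mult=3, new row 2: (0, 3, 2, 3); set L[2][0]=3
  eliminate (3,0): mult=-1, new row 3: (0, -3, -4, -8); set L[3][0]=-1
k=1: U[1][1]=-3
  eliminate (2,1): mult=-1, new row 2: (0, 0, 2, 2); set L[2][1]=-1
  eliminate (3,1): mult=1, new row 3: (0, 0, -4, -7); set L[3][1]=1
k=2: U[2][2]=2
  eliminate (3,2): mult=-2, new row 3: (0, 0, 0, -3); set L[3][2]=-2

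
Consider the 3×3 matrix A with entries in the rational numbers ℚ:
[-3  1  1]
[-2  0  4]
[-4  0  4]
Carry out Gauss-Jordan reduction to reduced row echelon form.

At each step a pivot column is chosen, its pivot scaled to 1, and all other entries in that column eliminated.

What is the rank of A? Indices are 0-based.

rank = 3

[1] R0 /= -3  ⇒  (1, -1/3, -1/3)
     R1 -= -2·R0  ⇒  (0, -2/3, 10/3)
     R2 -= -4·R0  ⇒  (0, -4/3, 8/3)
[2] R1 /= -2/3  ⇒  (0, 1, -5)
     R0 -= -1/3·R1  ⇒  (1, 0, -2)
     R2 -= -4/3·R1  ⇒  (0, 0, -4)
[3] R2 /= -4  ⇒  (0, 0, 1)
     R0 -= -2·R2  ⇒  (1, 0, 0)
     R1 -= -5·R2  ⇒  (0, 1, 0)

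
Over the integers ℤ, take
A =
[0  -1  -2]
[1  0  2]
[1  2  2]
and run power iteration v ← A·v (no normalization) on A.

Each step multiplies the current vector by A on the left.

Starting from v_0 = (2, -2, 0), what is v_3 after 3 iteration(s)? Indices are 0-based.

v_0 = (2, -2, 0).
v_1 = A·v_0 = (2, 2, -2).
v_2 = A·v_1 = (2, -2, 2).
v_3 = A·v_2 = (-2, 6, 2).

v_3 = (-2, 6, 2)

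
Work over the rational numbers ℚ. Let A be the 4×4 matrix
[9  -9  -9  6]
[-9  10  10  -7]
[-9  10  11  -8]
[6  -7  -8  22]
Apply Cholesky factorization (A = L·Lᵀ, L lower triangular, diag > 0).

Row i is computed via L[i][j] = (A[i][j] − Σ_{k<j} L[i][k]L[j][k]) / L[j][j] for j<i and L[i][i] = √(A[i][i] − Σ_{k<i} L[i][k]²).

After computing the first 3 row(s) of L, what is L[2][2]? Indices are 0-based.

Step 1: L[0][0] = √(9) = 3.
  L[1][0] = (-9) / L[0][0] = -3.
Step 2: L[1][1] = √(1) = 1.
  L[2][0] = (-9) / L[0][0] = -3.
  L[2][1] = (1) / L[1][1] = 1.
Step 3: L[2][2] = √(1) = 1.

L[2][2] = 1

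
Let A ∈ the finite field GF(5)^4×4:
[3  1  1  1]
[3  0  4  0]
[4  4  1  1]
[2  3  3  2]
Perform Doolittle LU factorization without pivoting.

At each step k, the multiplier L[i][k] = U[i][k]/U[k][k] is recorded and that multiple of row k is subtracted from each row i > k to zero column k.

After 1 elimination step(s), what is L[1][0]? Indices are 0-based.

Step 1: pivot at (0,0) is 3.
  row1 ← row1 − (1)·row0  ⇒  L[1][0]=1, U row1=(0, 4, 3, 4)
  row2 ← row2 − (3)·row0  ⇒  L[2][0]=3, U row2=(0, 1, 3, 3)
  row3 ← row3 − (4)·row0  ⇒  L[3][0]=4, U row3=(0, 4, 4, 3)

L[1][0] = 1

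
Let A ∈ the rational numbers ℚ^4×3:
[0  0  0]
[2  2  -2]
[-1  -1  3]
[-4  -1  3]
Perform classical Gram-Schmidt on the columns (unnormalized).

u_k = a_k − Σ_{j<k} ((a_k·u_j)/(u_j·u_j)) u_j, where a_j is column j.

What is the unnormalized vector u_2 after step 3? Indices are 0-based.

u_2 = (0, 4/5, 8/5, 0)

Step 1: u_0 = a_0 = (0, 2, -1, -4).
Step 2: u_1 = a_1 − (3/7)·u_0 = (0, 8/7, -4/7, 5/7).
Step 3: u_2 = a_2 − (-19/21)·u_0 − (-13/15)·u_1 = (0, 4/5, 8/5, 0).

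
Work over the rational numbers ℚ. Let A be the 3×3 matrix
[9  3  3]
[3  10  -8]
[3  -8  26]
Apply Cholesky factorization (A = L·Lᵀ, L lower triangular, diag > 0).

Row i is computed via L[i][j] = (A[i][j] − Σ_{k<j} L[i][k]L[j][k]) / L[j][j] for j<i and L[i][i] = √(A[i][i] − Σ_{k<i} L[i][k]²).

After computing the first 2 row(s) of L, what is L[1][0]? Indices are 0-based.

Step 1: L[0][0] = √(9) = 3.
  L[1][0] = (3) / L[0][0] = 1.
Step 2: L[1][1] = √(9) = 3.

L[1][0] = 1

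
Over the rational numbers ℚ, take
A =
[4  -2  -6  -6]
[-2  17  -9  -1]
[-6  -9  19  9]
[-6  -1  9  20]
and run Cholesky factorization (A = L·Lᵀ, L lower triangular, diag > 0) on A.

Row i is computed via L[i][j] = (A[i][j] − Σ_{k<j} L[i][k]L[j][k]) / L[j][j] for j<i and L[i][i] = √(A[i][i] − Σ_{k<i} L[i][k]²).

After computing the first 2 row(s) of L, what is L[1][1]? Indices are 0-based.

Step 1: L[0][0] = √(4) = 2.
  L[1][0] = (-2) / L[0][0] = -1.
Step 2: L[1][1] = √(16) = 4.

L[1][1] = 4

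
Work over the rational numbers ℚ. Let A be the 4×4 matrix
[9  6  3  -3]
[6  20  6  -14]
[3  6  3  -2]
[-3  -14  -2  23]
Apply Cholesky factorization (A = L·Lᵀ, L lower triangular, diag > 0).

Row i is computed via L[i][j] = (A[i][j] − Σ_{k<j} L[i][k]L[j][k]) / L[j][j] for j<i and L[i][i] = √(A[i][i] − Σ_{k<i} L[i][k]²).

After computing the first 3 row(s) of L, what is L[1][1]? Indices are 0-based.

Step 1: L[0][0] = √(9) = 3.
  L[1][0] = (6) / L[0][0] = 2.
Step 2: L[1][1] = √(16) = 4.
  L[2][0] = (3) / L[0][0] = 1.
  L[2][1] = (4) / L[1][1] = 1.
Step 3: L[2][2] = √(1) = 1.

L[1][1] = 4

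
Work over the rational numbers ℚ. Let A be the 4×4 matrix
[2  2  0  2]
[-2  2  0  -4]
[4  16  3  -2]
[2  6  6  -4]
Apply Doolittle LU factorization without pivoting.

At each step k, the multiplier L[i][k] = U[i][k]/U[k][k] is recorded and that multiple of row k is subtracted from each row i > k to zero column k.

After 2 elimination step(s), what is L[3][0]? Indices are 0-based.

L[3][0] = 1

[col 0] pivot 2
  R1 -= -1*R0 → (0, 4, 0, -2)  (L[1][0] := -1)
  R2 -= 2*R0 → (0, 12, 3, -6)  (L[2][0] := 2)
  R3 -= 1*R0 → (0, 4, 6, -6)  (L[3][0] := 1)
[col 1] pivot 4
  R2 -= 3*R1 → (0, 0, 3, 0)  (L[2][1] := 3)
  R3 -= 1*R1 → (0, 0, 6, -4)  (L[3][1] := 1)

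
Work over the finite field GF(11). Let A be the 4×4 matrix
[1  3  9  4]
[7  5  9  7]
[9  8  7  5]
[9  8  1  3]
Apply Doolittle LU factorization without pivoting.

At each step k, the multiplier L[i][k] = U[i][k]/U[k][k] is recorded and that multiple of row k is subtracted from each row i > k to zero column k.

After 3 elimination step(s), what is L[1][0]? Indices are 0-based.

k=0: U[0][0]=1
  eliminate (1,0): mult=7, new row 1: (0, 6, 1, 1); set L[1][0]=7
  eliminate (2,0): mult=9, new row 2: (0, 3, 3, 2); set L[2][0]=9
  eliminate (3,0): mult=9, new row 3: (0, 3, 8, 0); set L[3][0]=9
k=1: U[1][1]=6
  eliminate (2,1): mult=6, new row 2: (0, 0, 8, 7); set L[2][1]=6
  eliminate (3,1): mult=6, new row 3: (0, 0, 2, 5); set L[3][1]=6
k=2: U[2][2]=8
  eliminate (3,2): mult=3, new row 3: (0, 0, 0, 6); set L[3][2]=3

L[1][0] = 7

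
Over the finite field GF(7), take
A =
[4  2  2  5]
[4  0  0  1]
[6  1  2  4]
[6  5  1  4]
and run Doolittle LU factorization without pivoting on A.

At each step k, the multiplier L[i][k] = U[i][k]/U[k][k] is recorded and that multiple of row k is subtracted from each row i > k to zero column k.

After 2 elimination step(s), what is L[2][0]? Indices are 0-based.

L[2][0] = 5

[col 0] pivot 4
  R1 -= 1*R0 → (0, 5, 5, 3)  (L[1][0] := 1)
  R2 -= 5*R0 → (0, 5, 6, 0)  (L[2][0] := 5)
  R3 -= 5*R0 → (0, 2, 5, 0)  (L[3][0] := 5)
[col 1] pivot 5
  R2 -= 1*R1 → (0, 0, 1, 4)  (L[2][1] := 1)
  R3 -= 6*R1 → (0, 0, 3, 3)  (L[3][1] := 6)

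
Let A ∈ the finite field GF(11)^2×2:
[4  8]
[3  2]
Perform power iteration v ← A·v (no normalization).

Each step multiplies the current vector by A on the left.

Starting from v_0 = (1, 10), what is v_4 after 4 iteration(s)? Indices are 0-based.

v_4 = (3, 5)

v_0 = (1, 10).
v_1 = A·v_0 = (7, 1).
v_2 = A·v_1 = (3, 1).
v_3 = A·v_2 = (9, 0).
v_4 = A·v_3 = (3, 5).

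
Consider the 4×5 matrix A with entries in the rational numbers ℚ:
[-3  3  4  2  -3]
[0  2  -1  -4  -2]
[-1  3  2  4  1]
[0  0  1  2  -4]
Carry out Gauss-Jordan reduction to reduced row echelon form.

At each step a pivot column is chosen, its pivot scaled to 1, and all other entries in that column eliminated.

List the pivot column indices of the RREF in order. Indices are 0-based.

step 1: normalize row 0 (÷-3) = (1, -1, -4/3, -2/3, 1)
  row 2: subtract -1×row0 = (0, 2, 2/3, 10/3, 2)
step 2: normalize row 1 (÷2) = (0, 1, -1/2, -2, -1)
  row 0: subtract -1×row1 = (1, 0, -11/6, -8/3, 0)
  row 2: subtract 2×row1 = (0, 0, 5/3, 22/3, 4)
step 3: normalize row 2 (÷5/3) = (0, 0, 1, 22/5, 12/5)
  row 0: subtract -11/6×row2 = (1, 0, 0, 27/5, 22/5)
  row 1: subtract -1/2×row2 = (0, 1, 0, 1/5, 1/5)
  row 3: subtract 1×row2 = (0, 0, 0, -12/5, -32/5)
step 4: normalize row 3 (÷-12/5) = (0, 0, 0, 1, 8/3)
  row 0: subtract 27/5×row3 = (1, 0, 0, 0, -10)
  row 1: subtract 1/5×row3 = (0, 1, 0, 0, -1/3)
  row 2: subtract 22/5×row3 = (0, 0, 1, 0, -28/3)

pivot columns: 0, 1, 2, 3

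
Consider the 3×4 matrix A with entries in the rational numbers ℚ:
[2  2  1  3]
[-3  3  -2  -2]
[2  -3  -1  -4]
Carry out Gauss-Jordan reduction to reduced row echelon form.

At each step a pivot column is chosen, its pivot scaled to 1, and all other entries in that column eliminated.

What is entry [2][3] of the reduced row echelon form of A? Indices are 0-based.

[1] R0 /= 2  ⇒  (1, 1, 1/2, 3/2)
     R1 -= -3·R0  ⇒  (0, 6, -1/2, 5/2)
     R2 -= 2·R0  ⇒  (0, -5, -2, -7)
[2] R1 /= 6  ⇒  (0, 1, -1/12, 5/12)
     R0 -= 1·R1  ⇒  (1, 0, 7/12, 13/12)
     R2 -= -5·R1  ⇒  (0, 0, -29/12, -59/12)
[3] R2 /= -29/12  ⇒  (0, 0, 1, 59/29)
     R0 -= 7/12·R2  ⇒  (1, 0, 0, -3/29)
     R1 -= -1/12·R2  ⇒  (0, 1, 0, 17/29)

M[2][3] = 59/29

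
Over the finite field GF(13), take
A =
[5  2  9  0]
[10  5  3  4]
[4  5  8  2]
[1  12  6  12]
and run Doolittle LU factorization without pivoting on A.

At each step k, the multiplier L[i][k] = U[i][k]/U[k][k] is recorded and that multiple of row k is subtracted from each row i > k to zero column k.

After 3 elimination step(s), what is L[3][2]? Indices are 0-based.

L[3][2] = 6

k=0: U[0][0]=5
  eliminate (1,0): mult=2, new row 1: (0, 1, 11, 4); set L[1][0]=2
  eliminate (2,0): mult=6, new row 2: (0, 6, 6, 2); set L[2][0]=6
  eliminate (3,0): mult=8, new row 3: (0, 9, 12, 12); set L[3][0]=8
k=1: U[1][1]=1
  eliminate (2,1): mult=6, new row 2: (0, 0, 5, 4); set L[2][1]=6
  eliminate (3,1): mult=9, new row 3: (0, 0, 4, 2); set L[3][1]=9
k=2: U[2][2]=5
  eliminate (3,2): mult=6, new row 3: (0, 0, 0, 4); set L[3][2]=6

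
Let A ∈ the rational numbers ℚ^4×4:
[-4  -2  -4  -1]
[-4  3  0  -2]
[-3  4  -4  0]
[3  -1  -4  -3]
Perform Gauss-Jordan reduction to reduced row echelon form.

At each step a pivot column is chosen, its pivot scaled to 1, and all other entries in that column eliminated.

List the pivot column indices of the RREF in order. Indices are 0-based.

[1] R0 /= -4  ⇒  (1, 1/2, 1, 1/4)
     R1 -= -4·R0  ⇒  (0, 5, 4, -1)
     R2 -= -3·R0  ⇒  (0, 11/2, -1, 3/4)
     R3 -= 3·R0  ⇒  (0, -5/2, -7, -15/4)
[2] R1 /= 5  ⇒  (0, 1, 4/5, -1/5)
     R0 -= 1/2·R1  ⇒  (1, 0, 3/5, 7/20)
     R2 -= 11/2·R1  ⇒  (0, 0, -27/5, 37/20)
     R3 -= -5/2·R1  ⇒  (0, 0, -5, -17/4)
[3] R2 /= -27/5  ⇒  (0, 0, 1, -37/108)
     R0 -= 3/5·R2  ⇒  (1, 0, 0, 5/9)
     R1 -= 4/5·R2  ⇒  (0, 1, 0, 2/27)
     R3 -= -5·R2  ⇒  (0, 0, 0, -161/27)
[4] R3 /= -161/27  ⇒  (0, 0, 0, 1)
     R0 -= 5/9·R3  ⇒  (1, 0, 0, 0)
     R1 -= 2/27·R3  ⇒  (0, 1, 0, 0)
     R2 -= -37/108·R3  ⇒  (0, 0, 1, 0)

pivot columns: 0, 1, 2, 3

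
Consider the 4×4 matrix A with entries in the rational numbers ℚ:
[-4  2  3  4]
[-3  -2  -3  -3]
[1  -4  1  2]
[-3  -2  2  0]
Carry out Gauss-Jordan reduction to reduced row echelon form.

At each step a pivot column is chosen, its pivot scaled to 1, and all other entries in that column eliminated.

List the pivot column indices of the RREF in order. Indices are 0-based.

pivot columns: 0, 1, 2, 3

[1] R0 /= -4  ⇒  (1, -1/2, -3/4, -1)
     R1 -= -3·R0  ⇒  (0, -7/2, -21/4, -6)
     R2 -= 1·R0  ⇒  (0, -7/2, 7/4, 3)
     R3 -= -3·R0  ⇒  (0, -7/2, -1/4, -3)
[2] R1 /= -7/2  ⇒  (0, 1, 3/2, 12/7)
     R0 -= -1/2·R1  ⇒  (1, 0, 0, -1/7)
     R2 -= -7/2·R1  ⇒  (0, 0, 7, 9)
     R3 -= -7/2·R1  ⇒  (0, 0, 5, 3)
[3] R2 /= 7  ⇒  (0, 0, 1, 9/7)
     R1 -= 3/2·R2  ⇒  (0, 1, 0, -3/14)
     R3 -= 5·R2  ⇒  (0, 0, 0, -24/7)
[4] R3 /= -24/7  ⇒  (0, 0, 0, 1)
     R0 -= -1/7·R3  ⇒  (1, 0, 0, 0)
     R1 -= -3/14·R3  ⇒  (0, 1, 0, 0)
     R2 -= 9/7·R3  ⇒  (0, 0, 1, 0)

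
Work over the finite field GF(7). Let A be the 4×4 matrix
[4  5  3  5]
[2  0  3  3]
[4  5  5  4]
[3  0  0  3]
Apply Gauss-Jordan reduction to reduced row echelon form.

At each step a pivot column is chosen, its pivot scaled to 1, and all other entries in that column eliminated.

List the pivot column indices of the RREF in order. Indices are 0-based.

pivot(0,0)=4: scale R0 → (1, 3, 6, 3)
  clear (1,0): R1 −= (2)R0 → (0, 1, 5, 4)
  clear (2,0): R2 −= (4)R0 → (0, 0, 2, 6)
  clear (3,0): R3 −= (3)R0 → (0, 5, 3, 1)
pivot(1,1)=1: scale R1 → (0, 1, 5, 4)
  clear (0,1): R0 −= (3)R1 → (1, 0, 5, 5)
  clear (3,1): R3 −= (5)R1 → (0, 0, 6, 2)
pivot(2,2)=2: scale R2 → (0, 0, 1, 3)
  clear (0,2): R0 −= (5)R2 → (1, 0, 0, 4)
  clear (1,2): R1 −= (5)R2 → (0, 1, 0, 3)
  clear (3,2): R3 −= (6)R2 → (0, 0, 0, 5)
pivot(3,3)=5: scale R3 → (0, 0, 0, 1)
  clear (0,3): R0 −= (4)R3 → (1, 0, 0, 0)
  clear (1,3): R1 −= (3)R3 → (0, 1, 0, 0)
  clear (2,3): R2 −= (3)R3 → (0, 0, 1, 0)

pivot columns: 0, 1, 2, 3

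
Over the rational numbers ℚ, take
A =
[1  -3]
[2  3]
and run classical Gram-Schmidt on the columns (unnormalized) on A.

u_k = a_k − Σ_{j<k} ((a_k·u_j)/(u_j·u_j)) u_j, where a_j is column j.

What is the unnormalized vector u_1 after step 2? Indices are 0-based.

Step 1: u_0 = a_0 = (1, 2).
Step 2: u_1 = a_1 − (3/5)·u_0 = (-18/5, 9/5).

u_1 = (-18/5, 9/5)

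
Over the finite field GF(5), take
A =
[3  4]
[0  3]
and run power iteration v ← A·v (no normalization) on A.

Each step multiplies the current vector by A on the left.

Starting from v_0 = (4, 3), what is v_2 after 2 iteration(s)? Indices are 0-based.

v_2 = (3, 2)

v_0 = (4, 3).
v_1 = A·v_0 = (4, 4).
v_2 = A·v_1 = (3, 2).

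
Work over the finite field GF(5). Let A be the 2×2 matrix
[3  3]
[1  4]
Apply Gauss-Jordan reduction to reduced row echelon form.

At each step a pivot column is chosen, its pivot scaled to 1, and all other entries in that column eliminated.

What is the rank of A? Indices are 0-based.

rank = 2

[1] R0 /= 3  ⇒  (1, 1)
     R1 -= 1·R0  ⇒  (0, 3)
[2] R1 /= 3  ⇒  (0, 1)
     R0 -= 1·R1  ⇒  (1, 0)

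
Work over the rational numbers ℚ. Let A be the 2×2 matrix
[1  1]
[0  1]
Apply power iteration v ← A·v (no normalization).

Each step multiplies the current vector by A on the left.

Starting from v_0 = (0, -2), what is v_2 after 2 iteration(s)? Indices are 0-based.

v_0 = (0, -2).
v_1 = A·v_0 = (-2, -2).
v_2 = A·v_1 = (-4, -2).

v_2 = (-4, -2)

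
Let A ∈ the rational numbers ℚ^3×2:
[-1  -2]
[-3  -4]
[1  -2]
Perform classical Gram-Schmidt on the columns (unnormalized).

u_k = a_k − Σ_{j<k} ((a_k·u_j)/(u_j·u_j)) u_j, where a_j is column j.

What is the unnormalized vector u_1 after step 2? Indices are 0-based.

u_1 = (-10/11, -8/11, -34/11)

Step 1: u_0 = a_0 = (-1, -3, 1).
Step 2: u_1 = a_1 − (12/11)·u_0 = (-10/11, -8/11, -34/11).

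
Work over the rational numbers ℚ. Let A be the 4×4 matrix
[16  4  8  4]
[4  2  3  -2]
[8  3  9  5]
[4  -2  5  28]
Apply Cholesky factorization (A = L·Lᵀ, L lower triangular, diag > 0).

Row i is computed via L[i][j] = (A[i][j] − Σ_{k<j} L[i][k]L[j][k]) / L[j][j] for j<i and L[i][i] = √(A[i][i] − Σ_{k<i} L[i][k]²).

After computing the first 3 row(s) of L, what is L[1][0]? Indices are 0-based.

Step 1: L[0][0] = √(16) = 4.
  L[1][0] = (4) / L[0][0] = 1.
Step 2: L[1][1] = √(1) = 1.
  L[2][0] = (8) / L[0][0] = 2.
  L[2][1] = (1) / L[1][1] = 1.
Step 3: L[2][2] = √(4) = 2.

L[1][0] = 1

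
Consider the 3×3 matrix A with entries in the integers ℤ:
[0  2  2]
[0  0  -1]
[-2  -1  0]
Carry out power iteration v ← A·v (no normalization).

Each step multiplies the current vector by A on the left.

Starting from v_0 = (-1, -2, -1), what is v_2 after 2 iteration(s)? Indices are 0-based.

v_0 = (-1, -2, -1).
v_1 = A·v_0 = (-6, 1, 4).
v_2 = A·v_1 = (10, -4, 11).

v_2 = (10, -4, 11)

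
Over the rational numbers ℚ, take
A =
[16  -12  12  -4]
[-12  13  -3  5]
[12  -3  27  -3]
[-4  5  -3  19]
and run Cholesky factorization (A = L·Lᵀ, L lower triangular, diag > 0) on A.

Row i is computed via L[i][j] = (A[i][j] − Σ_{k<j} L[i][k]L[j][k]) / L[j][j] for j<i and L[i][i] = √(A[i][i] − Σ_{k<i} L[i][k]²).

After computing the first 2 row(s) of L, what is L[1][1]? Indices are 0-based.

Step 1: L[0][0] = √(16) = 4.
  L[1][0] = (-12) / L[0][0] = -3.
Step 2: L[1][1] = √(4) = 2.

L[1][1] = 2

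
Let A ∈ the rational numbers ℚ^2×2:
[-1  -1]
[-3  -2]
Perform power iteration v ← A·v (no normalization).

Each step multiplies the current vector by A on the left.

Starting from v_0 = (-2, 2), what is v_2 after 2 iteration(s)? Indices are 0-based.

v_2 = (-2, -4)

v_0 = (-2, 2).
v_1 = A·v_0 = (0, 2).
v_2 = A·v_1 = (-2, -4).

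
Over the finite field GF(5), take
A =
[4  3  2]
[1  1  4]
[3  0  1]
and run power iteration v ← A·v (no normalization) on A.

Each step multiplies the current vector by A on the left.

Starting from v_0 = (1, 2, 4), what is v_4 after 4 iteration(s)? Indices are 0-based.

v_4 = (2, 1, 2)

v_0 = (1, 2, 4).
v_1 = A·v_0 = (3, 4, 2).
v_2 = A·v_1 = (3, 0, 1).
v_3 = A·v_2 = (4, 2, 0).
v_4 = A·v_3 = (2, 1, 2).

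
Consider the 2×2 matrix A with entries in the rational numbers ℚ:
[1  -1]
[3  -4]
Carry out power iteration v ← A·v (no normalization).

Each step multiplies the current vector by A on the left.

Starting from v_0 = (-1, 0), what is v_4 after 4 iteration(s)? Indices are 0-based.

v_0 = (-1, 0).
v_1 = A·v_0 = (-1, -3).
v_2 = A·v_1 = (2, 9).
v_3 = A·v_2 = (-7, -30).
v_4 = A·v_3 = (23, 99).

v_4 = (23, 99)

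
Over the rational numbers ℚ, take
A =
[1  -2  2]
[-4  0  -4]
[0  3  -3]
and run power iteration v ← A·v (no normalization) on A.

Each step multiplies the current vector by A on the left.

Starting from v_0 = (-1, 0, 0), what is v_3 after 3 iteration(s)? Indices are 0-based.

v_3 = (7, -12, -24)

v_0 = (-1, 0, 0).
v_1 = A·v_0 = (-1, 4, 0).
v_2 = A·v_1 = (-9, 4, 12).
v_3 = A·v_2 = (7, -12, -24).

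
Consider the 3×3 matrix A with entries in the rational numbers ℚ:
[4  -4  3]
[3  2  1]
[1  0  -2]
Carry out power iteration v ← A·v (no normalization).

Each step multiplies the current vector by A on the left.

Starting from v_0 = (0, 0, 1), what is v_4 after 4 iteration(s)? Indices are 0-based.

v_0 = (0, 0, 1).
v_1 = A·v_0 = (3, 1, -2).
v_2 = A·v_1 = (2, 9, 7).
v_3 = A·v_2 = (-7, 31, -12).
v_4 = A·v_3 = (-188, 29, 17).

v_4 = (-188, 29, 17)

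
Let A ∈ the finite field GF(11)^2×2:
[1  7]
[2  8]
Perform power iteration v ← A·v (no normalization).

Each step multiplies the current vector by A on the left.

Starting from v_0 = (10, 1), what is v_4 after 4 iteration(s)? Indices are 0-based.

v_4 = (1, 0)

v_0 = (10, 1).
v_1 = A·v_0 = (6, 6).
v_2 = A·v_1 = (4, 5).
v_3 = A·v_2 = (6, 4).
v_4 = A·v_3 = (1, 0).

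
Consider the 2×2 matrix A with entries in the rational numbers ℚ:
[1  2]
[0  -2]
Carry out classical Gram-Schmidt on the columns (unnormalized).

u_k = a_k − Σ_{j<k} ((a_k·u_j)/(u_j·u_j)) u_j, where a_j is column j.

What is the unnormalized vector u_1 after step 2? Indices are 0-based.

Step 1: u_0 = a_0 = (1, 0).
Step 2: u_1 = a_1 − (2)·u_0 = (0, -2).

u_1 = (0, -2)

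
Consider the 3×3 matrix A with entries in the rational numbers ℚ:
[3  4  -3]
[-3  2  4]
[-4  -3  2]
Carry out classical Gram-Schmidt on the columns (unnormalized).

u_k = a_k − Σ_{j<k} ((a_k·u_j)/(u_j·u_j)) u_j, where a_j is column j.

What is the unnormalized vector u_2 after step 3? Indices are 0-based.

Step 1: u_0 = a_0 = (3, -3, -4).
Step 2: u_1 = a_1 − (9/17)·u_0 = (41/17, 61/17, -15/17).
Step 3: u_2 = a_2 − (-29/34)·u_0 − (91/331)·u_1 = (-731/662, 301/662, -387/331).

u_2 = (-731/662, 301/662, -387/331)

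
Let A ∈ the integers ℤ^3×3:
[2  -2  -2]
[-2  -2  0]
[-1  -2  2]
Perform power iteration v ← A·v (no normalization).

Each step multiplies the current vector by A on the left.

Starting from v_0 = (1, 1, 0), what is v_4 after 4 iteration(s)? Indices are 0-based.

v_4 = (156, 72, 28)

v_0 = (1, 1, 0).
v_1 = A·v_0 = (0, -4, -3).
v_2 = A·v_1 = (14, 8, 2).
v_3 = A·v_2 = (8, -44, -26).
v_4 = A·v_3 = (156, 72, 28).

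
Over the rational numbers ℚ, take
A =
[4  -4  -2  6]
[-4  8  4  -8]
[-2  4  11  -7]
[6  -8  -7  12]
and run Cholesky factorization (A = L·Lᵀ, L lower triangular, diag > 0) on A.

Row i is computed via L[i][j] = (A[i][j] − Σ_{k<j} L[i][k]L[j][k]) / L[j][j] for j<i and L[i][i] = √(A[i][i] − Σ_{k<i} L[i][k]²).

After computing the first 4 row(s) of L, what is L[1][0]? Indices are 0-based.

L[1][0] = -2

Step 1: L[0][0] = √(4) = 2.
  L[1][0] = (-4) / L[0][0] = -2.
Step 2: L[1][1] = √(4) = 2.
  L[2][0] = (-2) / L[0][0] = -1.
  L[2][1] = (2) / L[1][1] = 1.
Step 3: L[2][2] = √(9) = 3.
  L[3][0] = (6) / L[0][0] = 3.
  L[3][1] = (-2) / L[1][1] = -1.
  L[3][2] = (-3) / L[2][2] = -1.
Step 4: L[3][3] = √(1) = 1.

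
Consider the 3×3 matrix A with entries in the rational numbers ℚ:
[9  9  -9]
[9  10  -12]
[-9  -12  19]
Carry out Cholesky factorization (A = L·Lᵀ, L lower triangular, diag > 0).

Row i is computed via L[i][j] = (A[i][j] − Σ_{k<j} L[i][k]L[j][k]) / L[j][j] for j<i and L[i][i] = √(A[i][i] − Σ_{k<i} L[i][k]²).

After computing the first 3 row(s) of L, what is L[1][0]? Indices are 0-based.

Step 1: L[0][0] = √(9) = 3.
  L[1][0] = (9) / L[0][0] = 3.
Step 2: L[1][1] = √(1) = 1.
  L[2][0] = (-9) / L[0][0] = -3.
  L[2][1] = (-3) / L[1][1] = -3.
Step 3: L[2][2] = √(1) = 1.

L[1][0] = 3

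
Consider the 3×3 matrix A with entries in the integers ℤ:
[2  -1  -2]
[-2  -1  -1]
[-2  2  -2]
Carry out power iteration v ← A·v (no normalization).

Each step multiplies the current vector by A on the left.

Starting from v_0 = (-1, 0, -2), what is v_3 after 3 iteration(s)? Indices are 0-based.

v_3 = (6, 46, 12)

v_0 = (-1, 0, -2).
v_1 = A·v_0 = (2, 4, 6).
v_2 = A·v_1 = (-12, -14, -8).
v_3 = A·v_2 = (6, 46, 12).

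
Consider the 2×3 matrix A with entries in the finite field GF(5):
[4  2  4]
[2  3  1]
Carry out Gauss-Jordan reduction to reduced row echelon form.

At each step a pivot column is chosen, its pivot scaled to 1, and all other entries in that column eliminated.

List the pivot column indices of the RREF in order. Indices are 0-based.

[1] R0 /= 4  ⇒  (1, 3, 1)
     R1 -= 2·R0  ⇒  (0, 2, 4)
[2] R1 /= 2  ⇒  (0, 1, 2)
     R0 -= 3·R1  ⇒  (1, 0, 0)

pivot columns: 0, 1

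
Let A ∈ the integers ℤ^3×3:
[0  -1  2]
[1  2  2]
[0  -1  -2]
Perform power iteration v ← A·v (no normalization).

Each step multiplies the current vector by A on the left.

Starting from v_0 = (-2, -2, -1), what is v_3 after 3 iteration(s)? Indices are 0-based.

v_0 = (-2, -2, -1).
v_1 = A·v_0 = (0, -8, 4).
v_2 = A·v_1 = (16, -8, 0).
v_3 = A·v_2 = (8, 0, 8).

v_3 = (8, 0, 8)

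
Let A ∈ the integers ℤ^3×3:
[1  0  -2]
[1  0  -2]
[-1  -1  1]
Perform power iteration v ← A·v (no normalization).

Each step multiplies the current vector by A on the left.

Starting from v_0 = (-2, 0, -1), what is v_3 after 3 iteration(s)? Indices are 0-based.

v_0 = (-2, 0, -1).
v_1 = A·v_0 = (0, 0, 1).
v_2 = A·v_1 = (-2, -2, 1).
v_3 = A·v_2 = (-4, -4, 5).

v_3 = (-4, -4, 5)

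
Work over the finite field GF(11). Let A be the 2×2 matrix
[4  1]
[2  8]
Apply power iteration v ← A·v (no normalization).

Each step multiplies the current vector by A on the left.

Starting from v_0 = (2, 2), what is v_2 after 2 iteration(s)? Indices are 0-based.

v_2 = (5, 4)

v_0 = (2, 2).
v_1 = A·v_0 = (10, 9).
v_2 = A·v_1 = (5, 4).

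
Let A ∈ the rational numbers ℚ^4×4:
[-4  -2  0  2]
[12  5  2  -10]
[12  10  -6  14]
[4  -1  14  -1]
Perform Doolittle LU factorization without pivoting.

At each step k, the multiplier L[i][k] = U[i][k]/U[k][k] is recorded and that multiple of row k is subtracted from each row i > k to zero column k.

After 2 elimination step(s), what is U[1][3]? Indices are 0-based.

Step 1: pivot at (0,0) is -4.
  row1 ← row1 − (-3)·row0  ⇒  L[1][0]=-3, U row1=(0, -1, 2, -4)
  row2 ← row2 − (-3)·row0  ⇒  L[2][0]=-3, U row2=(0, 4, -6, 20)
  row3 ← row3 − (-1)·row0  ⇒  L[3][0]=-1, U row3=(0, -3, 14, 1)
Step 2: pivot at (1,1) is -1.
  row2 ← row2 − (-4)·row1  ⇒  L[2][1]=-4, U row2=(0, 0, 2, 4)
  row3 ← row3 − (3)·row1  ⇒  L[3][1]=3, U row3=(0, 0, 8, 13)

U[1][3] = -4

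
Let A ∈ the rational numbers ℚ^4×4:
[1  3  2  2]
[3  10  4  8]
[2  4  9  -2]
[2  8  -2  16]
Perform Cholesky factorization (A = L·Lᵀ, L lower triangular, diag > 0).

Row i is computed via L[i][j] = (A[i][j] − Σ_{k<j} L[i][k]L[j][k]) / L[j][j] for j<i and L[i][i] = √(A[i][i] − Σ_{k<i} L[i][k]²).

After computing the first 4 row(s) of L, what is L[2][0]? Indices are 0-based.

L[2][0] = 2

Step 1: L[0][0] = √(1) = 1.
  L[1][0] = (3) / L[0][0] = 3.
Step 2: L[1][1] = √(1) = 1.
  L[2][0] = (2) / L[0][0] = 2.
  L[2][1] = (-2) / L[1][1] = -2.
Step 3: L[2][2] = √(1) = 1.
  L[3][0] = (2) / L[0][0] = 2.
  L[3][1] = (2) / L[1][1] = 2.
  L[3][2] = (-2) / L[2][2] = -2.
Step 4: L[3][3] = √(4) = 2.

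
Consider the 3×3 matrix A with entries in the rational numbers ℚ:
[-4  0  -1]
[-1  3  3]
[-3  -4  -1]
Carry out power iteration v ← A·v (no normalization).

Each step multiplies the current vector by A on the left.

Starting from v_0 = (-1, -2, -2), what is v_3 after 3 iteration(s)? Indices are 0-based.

v_3 = (135, 76, 98)

v_0 = (-1, -2, -2).
v_1 = A·v_0 = (6, -11, 13).
v_2 = A·v_1 = (-37, 0, 13).
v_3 = A·v_2 = (135, 76, 98).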